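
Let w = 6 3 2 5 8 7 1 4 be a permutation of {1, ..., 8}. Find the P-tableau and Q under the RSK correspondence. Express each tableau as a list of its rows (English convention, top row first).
Insert each entry of the permutation into P by Schensted row insertion, recording in Q the position of each new cell.

Insert 6: appended to row 1. P = [[6]].
Insert 3: 3 bumps 6 from row 1; 6 starts row 2. P = [[3], [6]].
Insert 2: 2 bumps 3 from row 1; 3 bumps 6 from row 2; 6 starts row 3. P = [[2], [3], [6]].
Insert 5: appended to row 1. P = [[2, 5], [3], [6]].
Insert 8: appended to row 1. P = [[2, 5, 8], [3], [6]].
Insert 7: 7 bumps 8 from row 1; 8 appends to row 2. P = [[2, 5, 7], [3, 8], [6]].
Insert 1: 1 bumps 2 from row 1; 2 bumps 3 from row 2; 3 bumps 6 from row 3; 6 starts row 4. P = [[1, 5, 7], [2, 8], [3], [6]].
Insert 4: 4 bumps 5 from row 1; 5 bumps 8 from row 2; 8 appends to row 3. P = [[1, 4, 7], [2, 5], [3, 8], [6]].

So P = [[1, 4, 7], [2, 5], [3, 8], [6]], Q = [[1, 4, 5], [2, 6], [3, 8], [7]].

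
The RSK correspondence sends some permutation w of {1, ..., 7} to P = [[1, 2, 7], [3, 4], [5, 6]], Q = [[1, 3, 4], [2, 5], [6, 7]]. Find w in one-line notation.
5 3 6 7 4 1 2

Reverse the RSK construction: for i from n down to 1, find the cell of Q containing i, remove the entry at that cell from P, and reverse-bump it up through P; the value ejected from row 1 is w(i).

Step i=7: Q has 7 at row 3, column 2; remove 6 from row 3 of P and reverse-bump: 6 enters row 2 and ejects 4; 4 enters row 1 and ejects 2. So w(7) = 2. P is now [[1, 4, 7], [3, 6], [5]].
Step i=6: Q has 6 at row 3, column 1; remove 5 from row 3 of P and reverse-bump: 5 enters row 2 and ejects 3; 3 enters row 1 and ejects 1. So w(6) = 1. P is now [[3, 4, 7], [5, 6]].
Step i=5: Q has 5 at row 2, column 2; remove 6 from row 2 of P and reverse-bump: 6 enters row 1 and ejects 4. So w(5) = 4. P is now [[3, 6, 7], [5]].
Step i=4: Q has 4 at row 1, column 3; remove that cell from P, ejecting 7. So w(4) = 7. P is now [[3, 6], [5]].
Step i=3: Q has 3 at row 1, column 2; remove that cell from P, ejecting 6. So w(3) = 6. P is now [[3], [5]].
Step i=2: Q has 2 at row 2, column 1; remove 5 from row 2 of P and reverse-bump: 5 enters row 1 and ejects 3. So w(2) = 3. P is now [[5]].
Step i=1: Q has 1 at row 1, column 1; remove that cell from P, ejecting 5. So w(1) = 5. P is now [].

So w = 5 3 6 7 4 1 2.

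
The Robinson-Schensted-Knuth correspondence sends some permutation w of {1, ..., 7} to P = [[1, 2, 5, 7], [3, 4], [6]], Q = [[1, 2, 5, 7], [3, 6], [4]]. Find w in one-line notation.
3 6 4 1 5 2 7

Reverse the RSK construction: for i from n down to 1, find the cell of Q containing i, remove the entry at that cell from P, and reverse-bump it up through P; the value ejected from row 1 is w(i).

Step i=7: Q has 7 at row 1, column 4; remove that cell from P, ejecting 7. So w(7) = 7. P is now [[1, 2, 5], [3, 4], [6]].
Step i=6: Q has 6 at row 2, column 2; remove 4 from row 2 of P and reverse-bump: 4 enters row 1 and ejects 2. So w(6) = 2. P is now [[1, 4, 5], [3], [6]].
Step i=5: Q has 5 at row 1, column 3; remove that cell from P, ejecting 5. So w(5) = 5. P is now [[1, 4], [3], [6]].
Step i=4: Q has 4 at row 3, column 1; remove 6 from row 3 of P and reverse-bump: 6 enters row 2 and ejects 3; 3 enters row 1 and ejects 1. So w(4) = 1. P is now [[3, 4], [6]].
Step i=3: Q has 3 at row 2, column 1; remove 6 from row 2 of P and reverse-bump: 6 enters row 1 and ejects 4. So w(3) = 4. P is now [[3, 6]].
Step i=2: Q has 2 at row 1, column 2; remove that cell from P, ejecting 6. So w(2) = 6. P is now [[3]].
Step i=1: Q has 1 at row 1, column 1; remove that cell from P, ejecting 3. So w(1) = 3. P is now [].

So w = 3 6 4 1 5 2 7.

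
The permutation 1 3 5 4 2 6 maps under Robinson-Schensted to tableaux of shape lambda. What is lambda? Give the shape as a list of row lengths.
[4, 1, 1]

Row-insert each entry into an empty tableau.

After inserting 1: P = [[1]].
After inserting 3: P = [[1, 3]].
After inserting 5: P = [[1, 3, 5]].
After inserting 4: P = [[1, 3, 4], [5]].
After inserting 2: P = [[1, 2, 4], [3], [5]].
After inserting 6: P = [[1, 2, 4, 6], [3], [5]].

The final insertion tableau P = [[1, 2, 4, 6], [3], [5]] has shape [4, 1, 1].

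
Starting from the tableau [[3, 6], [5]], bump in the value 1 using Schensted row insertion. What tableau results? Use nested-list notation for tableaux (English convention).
[[1, 6], [3], [5]]

In row 1, 1 replaces 3 (the leftmost entry greater than 1); 3 is bumped to row 2. In row 2, 3 replaces 5 (the leftmost entry greater than 3); 5 is bumped to row 3. 5 starts a new row 3. The new tableau is [[1, 6], [3], [5]].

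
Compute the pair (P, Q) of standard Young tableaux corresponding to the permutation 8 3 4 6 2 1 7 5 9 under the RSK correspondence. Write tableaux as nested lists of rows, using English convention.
Insert each entry of the permutation into P by Schensted row insertion, recording in Q the position of each new cell.

After inserting 8: P = [[8]].
After inserting 3: P = [[3], [8]].
After inserting 4: P = [[3, 4], [8]].
After inserting 6: P = [[3, 4, 6], [8]].
After inserting 2: P = [[2, 4, 6], [3], [8]].
After inserting 1: P = [[1, 4, 6], [2], [3], [8]].
After inserting 7: P = [[1, 4, 6, 7], [2], [3], [8]].
After inserting 5: P = [[1, 4, 5, 7], [2, 6], [3], [8]].
After inserting 9: P = [[1, 4, 5, 7, 9], [2, 6], [3], [8]].

So P = [[1, 4, 5, 7, 9], [2, 6], [3], [8]], Q = [[1, 3, 4, 7, 9], [2, 8], [5], [6]].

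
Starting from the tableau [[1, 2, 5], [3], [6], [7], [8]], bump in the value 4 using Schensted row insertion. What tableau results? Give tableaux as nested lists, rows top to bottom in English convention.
[[1, 2, 4], [3, 5], [6], [7], [8]]

In row 1, 4 replaces 5 (the leftmost entry greater than 4); 5 is bumped to row 2. 5 is appended to row 2. The new tableau is [[1, 2, 4], [3, 5], [6], [7], [8]].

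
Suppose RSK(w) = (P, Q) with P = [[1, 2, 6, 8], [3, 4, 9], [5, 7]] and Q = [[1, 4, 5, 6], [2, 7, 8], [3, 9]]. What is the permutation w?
5 3 1 4 7 9 6 8 2

Reverse the RSK construction: for i from n down to 1, find the cell of Q containing i, remove the entry at that cell from P, and reverse-bump it up through P; the value ejected from row 1 is w(i).

Step i=9: Q has 9 at row 3, column 2; remove 7 from row 3 of P and reverse-bump: 7 enters row 2 and ejects 4; 4 enters row 1 and ejects 2. So w(9) = 2. P is now [[1, 4, 6, 8], [3, 7, 9], [5]].
Step i=8: Q has 8 at row 2, column 3; remove 9 from row 2 of P and reverse-bump: 9 enters row 1 and ejects 8. So w(8) = 8. P is now [[1, 4, 6, 9], [3, 7], [5]].
Step i=7: Q has 7 at row 2, column 2; remove 7 from row 2 of P and reverse-bump: 7 enters row 1 and ejects 6. So w(7) = 6. P is now [[1, 4, 7, 9], [3], [5]].
Step i=6: Q has 6 at row 1, column 4; remove that cell from P, ejecting 9. So w(6) = 9. P is now [[1, 4, 7], [3], [5]].
Step i=5: Q has 5 at row 1, column 3; remove that cell from P, ejecting 7. So w(5) = 7. P is now [[1, 4], [3], [5]].
Step i=4: Q has 4 at row 1, column 2; remove that cell from P, ejecting 4. So w(4) = 4. P is now [[1], [3], [5]].
Step i=3: Q has 3 at row 3, column 1; remove 5 from row 3 of P and reverse-bump: 5 enters row 2 and ejects 3; 3 enters row 1 and ejects 1. So w(3) = 1. P is now [[3], [5]].
Step i=2: Q has 2 at row 2, column 1; remove 5 from row 2 of P and reverse-bump: 5 enters row 1 and ejects 3. So w(2) = 3. P is now [[5]].
Step i=1: Q has 1 at row 1, column 1; remove that cell from P, ejecting 5. So w(1) = 5. P is now [].

So w = 5 3 1 4 7 9 6 8 2.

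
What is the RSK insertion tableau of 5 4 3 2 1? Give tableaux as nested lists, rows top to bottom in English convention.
Insert 5: appended to row 1. P = [[5]].
Insert 4: 4 bumps 5 from row 1; 5 starts row 2. P = [[4], [5]].
Insert 3: 3 bumps 4 from row 1; 4 bumps 5 from row 2; 5 starts row 3. P = [[3], [4], [5]].
Insert 2: 2 bumps 3 from row 1; 3 bumps 4 from row 2; 4 bumps 5 from row 3; 5 starts row 4. P = [[2], [3], [4], [5]].
Insert 1: 1 bumps 2 from row 1; 2 bumps 3 from row 2; 3 bumps 4 from row 3; 4 bumps 5 from row 4; 5 starts row 5. P = [[1], [2], [3], [4], [5]].

So P = [[1], [2], [3], [4], [5]].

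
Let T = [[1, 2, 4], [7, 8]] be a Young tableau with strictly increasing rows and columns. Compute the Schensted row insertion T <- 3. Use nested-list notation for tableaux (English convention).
[[1, 2, 3], [4, 8], [7]]

In row 1, 3 replaces 4 (the leftmost entry greater than 3); 4 is bumped to row 2. In row 2, 4 replaces 7 (the leftmost entry greater than 4); 7 is bumped to row 3. 7 starts a new row 3. The new tableau is [[1, 2, 3], [4, 8], [7]].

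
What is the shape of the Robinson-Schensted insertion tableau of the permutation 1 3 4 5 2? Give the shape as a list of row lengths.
[4, 1]

Row-insert each entry into an empty tableau.

After inserting 1: P = [[1]].
After inserting 3: P = [[1, 3]].
After inserting 4: P = [[1, 3, 4]].
After inserting 5: P = [[1, 3, 4, 5]].
After inserting 2: P = [[1, 2, 4, 5], [3]].

The final insertion tableau P = [[1, 2, 4, 5], [3]] has shape [4, 1].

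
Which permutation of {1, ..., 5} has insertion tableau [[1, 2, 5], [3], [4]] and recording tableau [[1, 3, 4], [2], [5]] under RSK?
Reverse RSK: for i = n, n-1, ..., 1, locate i in Q, remove the corresponding corner cell from P, and reverse-bump its entry up through P; the value ejected from row 1 is w(i).

So w = 4 1 3 5 2.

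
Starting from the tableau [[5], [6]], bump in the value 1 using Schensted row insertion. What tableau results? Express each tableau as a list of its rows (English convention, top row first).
[[1], [5], [6]]

In row 1, 1 replaces 5 (the leftmost entry greater than 1); 5 is bumped to row 2. In row 2, 5 replaces 6 (the leftmost entry greater than 5); 6 is bumped to row 3. 6 starts a new row 3. The new tableau is [[1], [5], [6]].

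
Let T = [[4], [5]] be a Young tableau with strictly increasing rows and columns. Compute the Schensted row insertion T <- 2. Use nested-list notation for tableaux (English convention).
[[2], [4], [5]]

In row 1, 2 replaces 4 (the leftmost entry greater than 2); 4 is bumped to row 2. In row 2, 4 replaces 5 (the leftmost entry greater than 4); 5 is bumped to row 3. 5 starts a new row 3. The new tableau is [[2], [4], [5]].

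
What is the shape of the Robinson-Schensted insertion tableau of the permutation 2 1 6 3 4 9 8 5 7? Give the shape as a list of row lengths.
Row-insert each entry into an empty tableau.

After inserting 2: P = [[2]].
After inserting 1: P = [[1], [2]].
After inserting 6: P = [[1, 6], [2]].
After inserting 3: P = [[1, 3], [2, 6]].
After inserting 4: P = [[1, 3, 4], [2, 6]].
After inserting 9: P = [[1, 3, 4, 9], [2, 6]].
After inserting 8: P = [[1, 3, 4, 8], [2, 6, 9]].
After inserting 5: P = [[1, 3, 4, 5], [2, 6, 8], [9]].
After inserting 7: P = [[1, 3, 4, 5, 7], [2, 6, 8], [9]].

The final insertion tableau P = [[1, 3, 4, 5, 7], [2, 6, 8], [9]] has shape [5, 3, 1].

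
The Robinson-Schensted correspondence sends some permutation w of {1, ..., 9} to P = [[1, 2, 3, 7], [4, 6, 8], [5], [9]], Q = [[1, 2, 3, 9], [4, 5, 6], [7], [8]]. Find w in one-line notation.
Reverse the RSK construction: for i from n down to 1, find the cell of Q containing i, remove the entry at that cell from P, and reverse-bump it up through P; the value ejected from row 1 is w(i).

Step i=9: Q has 9 at row 1, column 4; remove that cell from P, ejecting 7. So w(9) = 7. P is now [[1, 2, 3], [4, 6, 8], [5], [9]].
Step i=8: Q has 8 at row 4, column 1; remove 9 from row 4 of P and reverse-bump: 9 enters row 3 and ejects 5; 5 enters row 2 and ejects 4; 4 enters row 1 and ejects 3. So w(8) = 3. P is now [[1, 2, 4], [5, 6, 8], [9]].
Step i=7: Q has 7 at row 3, column 1; remove 9 from row 3 of P and reverse-bump: 9 enters row 2 and ejects 8; 8 enters row 1 and ejects 4. So w(7) = 4. P is now [[1, 2, 8], [5, 6, 9]].
Step i=6: Q has 6 at row 2, column 3; remove 9 from row 2 of P and reverse-bump: 9 enters row 1 and ejects 8. So w(6) = 8. P is now [[1, 2, 9], [5, 6]].
Step i=5: Q has 5 at row 2, column 2; remove 6 from row 2 of P and reverse-bump: 6 enters row 1 and ejects 2. So w(5) = 2. P is now [[1, 6, 9], [5]].
Step i=4: Q has 4 at row 2, column 1; remove 5 from row 2 of P and reverse-bump: 5 enters row 1 and ejects 1. So w(4) = 1. P is now [[5, 6, 9]].
Step i=3: Q has 3 at row 1, column 3; remove that cell from P, ejecting 9. So w(3) = 9. P is now [[5, 6]].
Step i=2: Q has 2 at row 1, column 2; remove that cell from P, ejecting 6. So w(2) = 6. P is now [[5]].
Step i=1: Q has 1 at row 1, column 1; remove that cell from P, ejecting 5. So w(1) = 5. P is now [].

So w = 5 6 9 1 2 8 4 3 7.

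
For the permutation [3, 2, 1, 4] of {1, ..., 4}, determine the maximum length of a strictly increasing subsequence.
2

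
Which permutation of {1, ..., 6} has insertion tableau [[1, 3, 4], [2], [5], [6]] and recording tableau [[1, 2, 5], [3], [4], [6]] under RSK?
Reverse RSK: for i = n, n-1, ..., 1, locate i in Q, remove the corresponding corner cell from P, and reverse-bump its entry up through P; the value ejected from row 1 is w(i).

So w = 2 6 5 3 4 1.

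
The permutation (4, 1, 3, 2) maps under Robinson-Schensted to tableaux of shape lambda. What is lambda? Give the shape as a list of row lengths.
RSK row insertion gives P = [[1, 2], [3], [4]], which has shape [2, 1, 1].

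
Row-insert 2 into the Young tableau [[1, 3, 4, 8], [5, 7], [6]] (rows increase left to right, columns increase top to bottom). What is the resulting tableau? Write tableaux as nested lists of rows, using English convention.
In row 1, 2 replaces 3 (the leftmost entry greater than 2); 3 is bumped to row 2. In row 2, 3 replaces 5 (the leftmost entry greater than 3); 5 is bumped to row 3. In row 3, 5 replaces 6 (the leftmost entry greater than 5); 6 is bumped to row 4. 6 starts a new row 4. The new tableau is [[1, 2, 4, 8], [3, 7], [5], [6]].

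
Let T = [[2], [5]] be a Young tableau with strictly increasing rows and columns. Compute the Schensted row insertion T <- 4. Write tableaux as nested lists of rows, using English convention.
[[2, 4], [5]]

4 is larger than every entry of row 1, so it is appended to row 1. The new tableau is [[2, 4], [5]].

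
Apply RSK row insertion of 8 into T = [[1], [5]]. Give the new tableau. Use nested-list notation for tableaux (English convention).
[[1, 8], [5]]

8 is larger than every entry of row 1, so it is appended to row 1. The new tableau is [[1, 8], [5]].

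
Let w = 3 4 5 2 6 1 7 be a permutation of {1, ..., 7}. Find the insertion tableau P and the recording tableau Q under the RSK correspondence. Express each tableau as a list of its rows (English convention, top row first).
P = [[1, 4, 5, 6, 7], [2], [3]], Q = [[1, 2, 3, 5, 7], [4], [6]]

Insert each entry of the permutation into P by Schensted row insertion, recording in Q the position of each new cell.

Insert 3: appended to row 1. P = [[3]].
Insert 4: appended to row 1. P = [[3, 4]].
Insert 5: appended to row 1. P = [[3, 4, 5]].
Insert 2: 2 bumps 3 from row 1; 3 starts row 2. P = [[2, 4, 5], [3]].
Insert 6: appended to row 1. P = [[2, 4, 5, 6], [3]].
Insert 1: 1 bumps 2 from row 1; 2 bumps 3 from row 2; 3 starts row 3. P = [[1, 4, 5, 6], [2], [3]].
Insert 7: appended to row 1. P = [[1, 4, 5, 6, 7], [2], [3]].

So P = [[1, 4, 5, 6, 7], [2], [3]], Q = [[1, 2, 3, 5, 7], [4], [6]].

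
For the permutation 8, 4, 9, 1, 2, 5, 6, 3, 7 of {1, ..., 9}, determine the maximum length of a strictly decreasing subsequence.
3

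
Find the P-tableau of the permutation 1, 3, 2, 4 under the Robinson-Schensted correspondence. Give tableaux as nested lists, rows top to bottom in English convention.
Insert 1: appended to row 1. P = [[1]].
Insert 3: appended to row 1. P = [[1, 3]].
Insert 2: 2 bumps 3 from row 1; 3 starts row 2. P = [[1, 2], [3]].
Insert 4: appended to row 1. P = [[1, 2, 4], [3]].

So P = [[1, 2, 4], [3]].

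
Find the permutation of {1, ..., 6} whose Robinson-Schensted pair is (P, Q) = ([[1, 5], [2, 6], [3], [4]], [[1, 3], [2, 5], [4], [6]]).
4 3 6 2 5 1

Reverse the RSK construction: for i from n down to 1, find the cell of Q containing i, remove the entry at that cell from P, and reverse-bump it up through P; the value ejected from row 1 is w(i).

Step i=6: Q has 6 at row 4, column 1; remove 4 from row 4 of P and reverse-bump: 4 enters row 3 and ejects 3; 3 enters row 2 and ejects 2; 2 enters row 1 and ejects 1. So w(6) = 1. P is now [[2, 5], [3, 6], [4]].
Step i=5: Q has 5 at row 2, column 2; remove 6 from row 2 of P and reverse-bump: 6 enters row 1 and ejects 5. So w(5) = 5. P is now [[2, 6], [3], [4]].
Step i=4: Q has 4 at row 3, column 1; remove 4 from row 3 of P and reverse-bump: 4 enters row 2 and ejects 3; 3 enters row 1 and ejects 2. So w(4) = 2. P is now [[3, 6], [4]].
Step i=3: Q has 3 at row 1, column 2; remove that cell from P, ejecting 6. So w(3) = 6. P is now [[3], [4]].
Step i=2: Q has 2 at row 2, column 1; remove 4 from row 2 of P and reverse-bump: 4 enters row 1 and ejects 3. So w(2) = 3. P is now [[4]].
Step i=1: Q has 1 at row 1, column 1; remove that cell from P, ejecting 4. So w(1) = 4. P is now [].

So w = 4 3 6 2 5 1.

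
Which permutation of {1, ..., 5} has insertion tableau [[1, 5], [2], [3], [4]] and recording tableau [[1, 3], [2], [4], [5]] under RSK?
4 3 5 2 1

Reverse the RSK construction: for i from n down to 1, find the cell of Q containing i, remove the entry at that cell from P, and reverse-bump it up through P; the value ejected from row 1 is w(i).

Step i=5: Q has 5 at row 4, column 1; remove 4 from row 4 of P and reverse-bump: 4 enters row 3 and ejects 3; 3 enters row 2 and ejects 2; 2 enters row 1 and ejects 1. So w(5) = 1. P is now [[2, 5], [3], [4]].
Step i=4: Q has 4 at row 3, column 1; remove 4 from row 3 of P and reverse-bump: 4 enters row 2 and ejects 3; 3 enters row 1 and ejects 2. So w(4) = 2. P is now [[3, 5], [4]].
Step i=3: Q has 3 at row 1, column 2; remove that cell from P, ejecting 5. So w(3) = 5. P is now [[3], [4]].
Step i=2: Q has 2 at row 2, column 1; remove 4 from row 2 of P and reverse-bump: 4 enters row 1 and ejects 3. So w(2) = 3. P is now [[4]].
Step i=1: Q has 1 at row 1, column 1; remove that cell from P, ejecting 4. So w(1) = 4. P is now [].

So w = 4 3 5 2 1.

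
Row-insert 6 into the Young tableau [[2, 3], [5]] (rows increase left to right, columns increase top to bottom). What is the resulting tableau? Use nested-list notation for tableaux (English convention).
6 is larger than every entry of row 1, so it is appended to row 1. The new tableau is [[2, 3, 6], [5]].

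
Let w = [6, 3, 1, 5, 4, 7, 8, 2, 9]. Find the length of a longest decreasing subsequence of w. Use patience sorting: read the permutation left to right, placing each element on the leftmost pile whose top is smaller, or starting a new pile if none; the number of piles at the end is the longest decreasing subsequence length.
4

6: new pile. tops = [6]
3: new pile. tops = [6, 3]
1: new pile. tops = [6, 3, 1]
5: onto pile 2 (replacing 3). tops = [6, 5, 1]
4: onto pile 3 (replacing 1). tops = [6, 5, 4]
7: onto pile 1 (replacing 6). tops = [7, 5, 4]
8: onto pile 1 (replacing 7). tops = [8, 5, 4]
2: new pile. tops = [8, 5, 4, 2]
9: onto pile 1 (replacing 8). tops = [9, 5, 4, 2]

4 piles, so the longest decreasing subsequence has length 4.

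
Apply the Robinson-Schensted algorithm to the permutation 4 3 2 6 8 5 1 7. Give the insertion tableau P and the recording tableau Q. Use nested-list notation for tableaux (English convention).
P = [[1, 5, 7], [2, 6, 8], [3], [4]], Q = [[1, 4, 5], [2, 6, 8], [3], [7]]

Insert each entry of the permutation into P by Schensted row insertion, recording in Q the position of each new cell.

Insert 4: appended to row 1. P = [[4]].
Insert 3: 3 bumps 4 from row 1; 4 starts row 2. P = [[3], [4]].
Insert 2: 2 bumps 3 from row 1; 3 bumps 4 from row 2; 4 starts row 3. P = [[2], [3], [4]].
Insert 6: appended to row 1. P = [[2, 6], [3], [4]].
Insert 8: appended to row 1. P = [[2, 6, 8], [3], [4]].
Insert 5: 5 bumps 6 from row 1; 6 appends to row 2. P = [[2, 5, 8], [3, 6], [4]].
Insert 1: 1 bumps 2 from row 1; 2 bumps 3 from row 2; 3 bumps 4 from row 3; 4 starts row 4. P = [[1, 5, 8], [2, 6], [3], [4]].
Insert 7: 7 bumps 8 from row 1; 8 appends to row 2. P = [[1, 5, 7], [2, 6, 8], [3], [4]].

So P = [[1, 5, 7], [2, 6, 8], [3], [4]], Q = [[1, 4, 5], [2, 6, 8], [3], [7]].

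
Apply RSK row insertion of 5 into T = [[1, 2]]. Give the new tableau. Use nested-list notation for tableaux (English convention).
5 is larger than every entry of row 1, so it is appended to row 1. The new tableau is [[1, 2, 5]].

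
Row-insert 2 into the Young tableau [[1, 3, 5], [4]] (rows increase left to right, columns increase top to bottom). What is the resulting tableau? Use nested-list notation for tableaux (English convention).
In row 1, 2 replaces 3 (the leftmost entry greater than 2); 3 is bumped to row 2. In row 2, 3 replaces 4 (the leftmost entry greater than 3); 4 is bumped to row 3. 4 starts a new row 3. The new tableau is [[1, 2, 5], [3], [4]].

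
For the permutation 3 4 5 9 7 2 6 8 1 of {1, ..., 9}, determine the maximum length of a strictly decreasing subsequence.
4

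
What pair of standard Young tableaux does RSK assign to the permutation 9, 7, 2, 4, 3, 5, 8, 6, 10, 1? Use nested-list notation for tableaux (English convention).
Insert each entry of the permutation into P by Schensted row insertion, recording in Q the position of each new cell.

Insert 9: appended to row 1. P = [[9]].
Insert 7: 7 bumps 9 from row 1; 9 starts row 2. P = [[7], [9]].
Insert 2: 2 bumps 7 from row 1; 7 bumps 9 from row 2; 9 starts row 3. P = [[2], [7], [9]].
Insert 4: appended to row 1. P = [[2, 4], [7], [9]].
Insert 3: 3 bumps 4 from row 1; 4 bumps 7 from row 2; 7 bumps 9 from row 3; 9 starts row 4. P = [[2, 3], [4], [7], [9]].
Insert 5: appended to row 1. P = [[2, 3, 5], [4], [7], [9]].
Insert 8: appended to row 1. P = [[2, 3, 5, 8], [4], [7], [9]].
Insert 6: 6 bumps 8 from row 1; 8 appends to row 2. P = [[2, 3, 5, 6], [4, 8], [7], [9]].
Insert 10: appended to row 1. P = [[2, 3, 5, 6, 10], [4, 8], [7], [9]].
Insert 1: 1 bumps 2 from row 1; 2 bumps 4 from row 2; 4 bumps 7 from row 3; 7 bumps 9 from row 4; 9 starts row 5. P = [[1, 3, 5, 6, 10], [2, 8], [4], [7], [9]].

So P = [[1, 3, 5, 6, 10], [2, 8], [4], [7], [9]], Q = [[1, 4, 6, 7, 9], [2, 8], [3], [5], [10]].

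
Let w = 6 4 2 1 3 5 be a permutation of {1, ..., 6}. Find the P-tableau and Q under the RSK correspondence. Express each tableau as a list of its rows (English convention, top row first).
P = [[1, 3, 5], [2], [4], [6]], Q = [[1, 5, 6], [2], [3], [4]]

Insert each entry of the permutation into P by Schensted row insertion, recording in Q the position of each new cell.

Insert 6: appended to row 1. P = [[6]].
Insert 4: 4 bumps 6 from row 1; 6 starts row 2. P = [[4], [6]].
Insert 2: 2 bumps 4 from row 1; 4 bumps 6 from row 2; 6 starts row 3. P = [[2], [4], [6]].
Insert 1: 1 bumps 2 from row 1; 2 bumps 4 from row 2; 4 bumps 6 from row 3; 6 starts row 4. P = [[1], [2], [4], [6]].
Insert 3: appended to row 1. P = [[1, 3], [2], [4], [6]].
Insert 5: appended to row 1. P = [[1, 3, 5], [2], [4], [6]].

So P = [[1, 3, 5], [2], [4], [6]], Q = [[1, 5, 6], [2], [3], [4]].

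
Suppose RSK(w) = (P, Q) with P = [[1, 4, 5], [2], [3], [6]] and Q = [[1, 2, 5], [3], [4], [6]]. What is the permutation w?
Reverse the RSK construction: for i from n down to 1, find the cell of Q containing i, remove the entry at that cell from P, and reverse-bump it up through P; the value ejected from row 1 is w(i).

Step i=6: Q has 6 at row 4, column 1; remove 6 from row 4 of P and reverse-bump: 6 enters row 3 and ejects 3; 3 enters row 2 and ejects 2; 2 enters row 1 and ejects 1. So w(6) = 1. P is now [[2, 4, 5], [3], [6]].
Step i=5: Q has 5 at row 1, column 3; remove that cell from P, ejecting 5. So w(5) = 5. P is now [[2, 4], [3], [6]].
Step i=4: Q has 4 at row 3, column 1; remove 6 from row 3 of P and reverse-bump: 6 enters row 2 and ejects 3; 3 enters row 1 and ejects 2. So w(4) = 2. P is now [[3, 4], [6]].
Step i=3: Q has 3 at row 2, column 1; remove 6 from row 2 of P and reverse-bump: 6 enters row 1 and ejects 4. So w(3) = 4. P is now [[3, 6]].
Step i=2: Q has 2 at row 1, column 2; remove that cell from P, ejecting 6. So w(2) = 6. P is now [[3]].
Step i=1: Q has 1 at row 1, column 1; remove that cell from P, ejecting 3. So w(1) = 3. P is now [].

So w = 3 6 4 2 5 1.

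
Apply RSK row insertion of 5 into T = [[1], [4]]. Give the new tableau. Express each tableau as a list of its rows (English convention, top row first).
5 is larger than every entry of row 1, so it is appended to row 1. The new tableau is [[1, 5], [4]].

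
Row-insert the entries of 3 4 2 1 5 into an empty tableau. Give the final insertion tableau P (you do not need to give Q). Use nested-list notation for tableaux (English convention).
P = [[1, 4, 5], [2], [3]]

Insert 3: appended to row 1. P = [[3]].
Insert 4: appended to row 1. P = [[3, 4]].
Insert 2: 2 bumps 3 from row 1; 3 starts row 2. P = [[2, 4], [3]].
Insert 1: 1 bumps 2 from row 1; 2 bumps 3 from row 2; 3 starts row 3. P = [[1, 4], [2], [3]].
Insert 5: appended to row 1. P = [[1, 4, 5], [2], [3]].

So P = [[1, 4, 5], [2], [3]].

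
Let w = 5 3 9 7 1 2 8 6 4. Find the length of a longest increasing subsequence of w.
3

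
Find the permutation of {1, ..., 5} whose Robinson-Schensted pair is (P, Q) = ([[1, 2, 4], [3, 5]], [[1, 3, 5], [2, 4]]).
Reverse RSK: for i = n, n-1, ..., 1, locate i in Q, remove the corresponding corner cell from P, and reverse-bump its entry up through P; the value ejected from row 1 is w(i).

So w = 3 1 5 2 4.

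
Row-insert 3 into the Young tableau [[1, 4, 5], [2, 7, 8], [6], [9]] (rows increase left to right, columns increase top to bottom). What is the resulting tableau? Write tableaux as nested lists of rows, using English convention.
[[1, 3, 5], [2, 4, 8], [6, 7], [9]]

In row 1, 3 replaces 4 (the leftmost entry greater than 3); 4 is bumped to row 2. In row 2, 4 replaces 7 (the leftmost entry greater than 4); 7 is bumped to row 3. 7 is appended to row 3. The new tableau is [[1, 3, 5], [2, 4, 8], [6, 7], [9]].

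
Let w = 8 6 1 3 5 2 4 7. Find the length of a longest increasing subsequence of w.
4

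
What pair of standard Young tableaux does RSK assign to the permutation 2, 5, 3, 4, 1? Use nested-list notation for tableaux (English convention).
P = [[1, 3, 4], [2], [5]], Q = [[1, 2, 4], [3], [5]]

Insert each entry of the permutation into P by Schensted row insertion, recording in Q the position of each new cell.

Insert 2: appended to row 1. P = [[2]], Q = [[1]].
Insert 5: appended to row 1. P = [[2, 5]], Q = [[1, 2]].
Insert 3: 3 bumps 5 from row 1; 5 starts row 2. P = [[2, 3], [5]], Q = [[1, 2], [3]].
Insert 4: appended to row 1. P = [[2, 3, 4], [5]], Q = [[1, 2, 4], [3]].
Insert 1: 1 bumps 2 from row 1; 2 bumps 5 from row 2; 5 starts row 3. P = [[1, 3, 4], [2], [5]], Q = [[1, 2, 4], [3], [5]].

So P = [[1, 3, 4], [2], [5]], Q = [[1, 2, 4], [3], [5]].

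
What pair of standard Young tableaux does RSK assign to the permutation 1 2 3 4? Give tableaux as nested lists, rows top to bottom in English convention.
Insert each entry of the permutation into P by Schensted row insertion, recording in Q the position of each new cell.

Insert 1: appended to row 1. P = [[1]], Q = [[1]].
Insert 2: appended to row 1. P = [[1, 2]], Q = [[1, 2]].
Insert 3: appended to row 1. P = [[1, 2, 3]], Q = [[1, 2, 3]].
Insert 4: appended to row 1. P = [[1, 2, 3, 4]], Q = [[1, 2, 3, 4]].

So P = [[1, 2, 3, 4]], Q = [[1, 2, 3, 4]].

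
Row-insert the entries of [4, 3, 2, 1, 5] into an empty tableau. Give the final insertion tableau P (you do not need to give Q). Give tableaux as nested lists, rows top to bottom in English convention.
P = [[1, 5], [2], [3], [4]]

After inserting 4: P = [[4]].
After inserting 3: P = [[3], [4]].
After inserting 2: P = [[2], [3], [4]].
After inserting 1: P = [[1], [2], [3], [4]].
After inserting 5: P = [[1, 5], [2], [3], [4]].

So P = [[1, 5], [2], [3], [4]].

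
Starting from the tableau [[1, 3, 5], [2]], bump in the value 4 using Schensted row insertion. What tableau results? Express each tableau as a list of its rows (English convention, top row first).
[[1, 3, 4], [2, 5]]

In row 1, 4 replaces 5 (the leftmost entry greater than 4); 5 is bumped to row 2. 5 is appended to row 2. The new tableau is [[1, 3, 4], [2, 5]].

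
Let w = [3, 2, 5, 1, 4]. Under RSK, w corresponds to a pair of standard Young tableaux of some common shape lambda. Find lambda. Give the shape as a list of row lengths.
Row-insert each entry into an empty tableau.

After inserting 3: P = [[3]].
After inserting 2: P = [[2], [3]].
After inserting 5: P = [[2, 5], [3]].
After inserting 1: P = [[1, 5], [2], [3]].
After inserting 4: P = [[1, 4], [2, 5], [3]].

The final insertion tableau P = [[1, 4], [2, 5], [3]] has shape [2, 2, 1].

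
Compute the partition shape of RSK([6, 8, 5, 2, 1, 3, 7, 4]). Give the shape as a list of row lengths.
Row-insert each entry into an empty tableau.

After inserting 6: P = [[6]].
After inserting 8: P = [[6, 8]].
After inserting 5: P = [[5, 8], [6]].
After inserting 2: P = [[2, 8], [5], [6]].
After inserting 1: P = [[1, 8], [2], [5], [6]].
After inserting 3: P = [[1, 3], [2, 8], [5], [6]].
After inserting 7: P = [[1, 3, 7], [2, 8], [5], [6]].
After inserting 4: P = [[1, 3, 4], [2, 7], [5, 8], [6]].

The final insertion tableau P = [[1, 3, 4], [2, 7], [5, 8], [6]] has shape [3, 2, 2, 1].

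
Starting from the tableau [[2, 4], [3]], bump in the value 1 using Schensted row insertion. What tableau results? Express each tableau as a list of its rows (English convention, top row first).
In row 1, 1 replaces 2 (the leftmost entry greater than 1); 2 is bumped to row 2. In row 2, 2 replaces 3 (the leftmost entry greater than 2); 3 is bumped to row 3. 3 starts a new row 3. The new tableau is [[1, 4], [2], [3]].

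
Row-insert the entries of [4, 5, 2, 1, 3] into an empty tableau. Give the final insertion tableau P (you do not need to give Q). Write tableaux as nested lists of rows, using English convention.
P = [[1, 3], [2, 5], [4]]

Insert 4: appended to row 1. P = [[4]].
Insert 5: appended to row 1. P = [[4, 5]].
Insert 2: 2 bumps 4 from row 1; 4 starts row 2. P = [[2, 5], [4]].
Insert 1: 1 bumps 2 from row 1; 2 bumps 4 from row 2; 4 starts row 3. P = [[1, 5], [2], [4]].
Insert 3: 3 bumps 5 from row 1; 5 appends to row 2. P = [[1, 3], [2, 5], [4]].

So P = [[1, 3], [2, 5], [4]].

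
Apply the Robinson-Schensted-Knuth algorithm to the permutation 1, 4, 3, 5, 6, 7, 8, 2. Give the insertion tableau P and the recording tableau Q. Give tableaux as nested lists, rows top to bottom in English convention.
P = [[1, 2, 5, 6, 7, 8], [3], [4]], Q = [[1, 2, 4, 5, 6, 7], [3], [8]]

Insert each entry of the permutation into P by Schensted row insertion, recording in Q the position of each new cell.

Insert 1: appended to row 1. P = [[1]], Q = [[1]].
Insert 4: appended to row 1. P = [[1, 4]], Q = [[1, 2]].
Insert 3: 3 bumps 4 from row 1; 4 starts row 2. P = [[1, 3], [4]], Q = [[1, 2], [3]].
Insert 5: appended to row 1. P = [[1, 3, 5], [4]], Q = [[1, 2, 4], [3]].
Insert 6: appended to row 1. P = [[1, 3, 5, 6], [4]], Q = [[1, 2, 4, 5], [3]].
Insert 7: appended to row 1. P = [[1, 3, 5, 6, 7], [4]], Q = [[1, 2, 4, 5, 6], [3]].
Insert 8: appended to row 1. P = [[1, 3, 5, 6, 7, 8], [4]], Q = [[1, 2, 4, 5, 6, 7], [3]].
Insert 2: 2 bumps 3 from row 1; 3 bumps 4 from row 2; 4 starts row 3. P = [[1, 2, 5, 6, 7, 8], [3], [4]], Q = [[1, 2, 4, 5, 6, 7], [3], [8]].

So P = [[1, 2, 5, 6, 7, 8], [3], [4]], Q = [[1, 2, 4, 5, 6, 7], [3], [8]].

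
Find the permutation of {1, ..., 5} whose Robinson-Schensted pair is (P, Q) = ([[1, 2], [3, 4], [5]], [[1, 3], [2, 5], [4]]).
Reverse the RSK construction: for i from n down to 1, find the cell of Q containing i, remove the entry at that cell from P, and reverse-bump it up through P; the value ejected from row 1 is w(i).

Step i=5: Q has 5 at row 2, column 2; remove 4 from row 2 of P and reverse-bump: 4 enters row 1 and ejects 2. So w(5) = 2. P is now [[1, 4], [3], [5]].
Step i=4: Q has 4 at row 3, column 1; remove 5 from row 3 of P and reverse-bump: 5 enters row 2 and ejects 3; 3 enters row 1 and ejects 1. So w(4) = 1. P is now [[3, 4], [5]].
Step i=3: Q has 3 at row 1, column 2; remove that cell from P, ejecting 4. So w(3) = 4. P is now [[3], [5]].
Step i=2: Q has 2 at row 2, column 1; remove 5 from row 2 of P and reverse-bump: 5 enters row 1 and ejects 3. So w(2) = 3. P is now [[5]].
Step i=1: Q has 1 at row 1, column 1; remove that cell from P, ejecting 5. So w(1) = 5. P is now [].

So w = 5 3 4 1 2.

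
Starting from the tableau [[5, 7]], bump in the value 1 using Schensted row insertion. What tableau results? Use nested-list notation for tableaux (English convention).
In row 1, 1 replaces 5 (the leftmost entry greater than 1); 5 is bumped to row 2. 5 starts a new row 2. The new tableau is [[1, 7], [5]].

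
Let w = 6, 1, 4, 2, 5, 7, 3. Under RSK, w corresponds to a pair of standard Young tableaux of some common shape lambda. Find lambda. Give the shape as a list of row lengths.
[4, 2, 1]

Row-insert each entry into an empty tableau.

After inserting 6: P = [[6]].
After inserting 1: P = [[1], [6]].
After inserting 4: P = [[1, 4], [6]].
After inserting 2: P = [[1, 2], [4], [6]].
After inserting 5: P = [[1, 2, 5], [4], [6]].
After inserting 7: P = [[1, 2, 5, 7], [4], [6]].
After inserting 3: P = [[1, 2, 3, 7], [4, 5], [6]].

The final insertion tableau P = [[1, 2, 3, 7], [4, 5], [6]] has shape [4, 2, 1].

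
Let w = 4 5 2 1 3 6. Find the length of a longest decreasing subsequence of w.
3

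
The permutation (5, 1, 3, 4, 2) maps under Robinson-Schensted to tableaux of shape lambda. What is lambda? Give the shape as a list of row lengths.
Row-insert each entry into an empty tableau.

After inserting 5: P = [[5]].
After inserting 1: P = [[1], [5]].
After inserting 3: P = [[1, 3], [5]].
After inserting 4: P = [[1, 3, 4], [5]].
After inserting 2: P = [[1, 2, 4], [3], [5]].

The final insertion tableau P = [[1, 2, 4], [3], [5]] has shape [3, 1, 1].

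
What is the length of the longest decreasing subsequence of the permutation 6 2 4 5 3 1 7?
4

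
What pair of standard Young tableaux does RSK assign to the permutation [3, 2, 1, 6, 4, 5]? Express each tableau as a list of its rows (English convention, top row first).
P = [[1, 4, 5], [2, 6], [3]], Q = [[1, 4, 6], [2, 5], [3]]

Insert each entry of the permutation into P by Schensted row insertion, recording in Q the position of each new cell.

After inserting 3: P = [[3]].
After inserting 2: P = [[2], [3]].
After inserting 1: P = [[1], [2], [3]].
After inserting 6: P = [[1, 6], [2], [3]].
After inserting 4: P = [[1, 4], [2, 6], [3]].
After inserting 5: P = [[1, 4, 5], [2, 6], [3]].

So P = [[1, 4, 5], [2, 6], [3]], Q = [[1, 4, 6], [2, 5], [3]].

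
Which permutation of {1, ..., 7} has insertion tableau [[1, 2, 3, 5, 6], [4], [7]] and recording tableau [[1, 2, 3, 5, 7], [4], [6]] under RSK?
1 2 7 4 5 3 6

Reverse the RSK construction: for i from n down to 1, find the cell of Q containing i, remove the entry at that cell from P, and reverse-bump it up through P; the value ejected from row 1 is w(i).

Step i=7: Q has 7 at row 1, column 5; remove that cell from P, ejecting 6. So w(7) = 6. P is now [[1, 2, 3, 5], [4], [7]].
Step i=6: Q has 6 at row 3, column 1; remove 7 from row 3 of P and reverse-bump: 7 enters row 2 and ejects 4; 4 enters row 1 and ejects 3. So w(6) = 3. P is now [[1, 2, 4, 5], [7]].
Step i=5: Q has 5 at row 1, column 4; remove that cell from P, ejecting 5. So w(5) = 5. P is now [[1, 2, 4], [7]].
Step i=4: Q has 4 at row 2, column 1; remove 7 from row 2 of P and reverse-bump: 7 enters row 1 and ejects 4. So w(4) = 4. P is now [[1, 2, 7]].
Step i=3: Q has 3 at row 1, column 3; remove that cell from P, ejecting 7. So w(3) = 7. P is now [[1, 2]].
Step i=2: Q has 2 at row 1, column 2; remove that cell from P, ejecting 2. So w(2) = 2. P is now [[1]].
Step i=1: Q has 1 at row 1, column 1; remove that cell from P, ejecting 1. So w(1) = 1. P is now [].

So w = 1 2 7 4 5 3 6.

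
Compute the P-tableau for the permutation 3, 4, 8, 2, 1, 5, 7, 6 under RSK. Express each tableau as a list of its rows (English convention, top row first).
P = [[1, 4, 5, 6], [2, 7], [3, 8]]

Insert 3: appended to row 1. P = [[3]].
Insert 4: appended to row 1. P = [[3, 4]].
Insert 8: appended to row 1. P = [[3, 4, 8]].
Insert 2: 2 bumps 3 from row 1; 3 starts row 2. P = [[2, 4, 8], [3]].
Insert 1: 1 bumps 2 from row 1; 2 bumps 3 from row 2; 3 starts row 3. P = [[1, 4, 8], [2], [3]].
Insert 5: 5 bumps 8 from row 1; 8 appends to row 2. P = [[1, 4, 5], [2, 8], [3]].
Insert 7: appended to row 1. P = [[1, 4, 5, 7], [2, 8], [3]].
Insert 6: 6 bumps 7 from row 1; 7 bumps 8 from row 2; 8 appends to row 3. P = [[1, 4, 5, 6], [2, 7], [3, 8]].

So P = [[1, 4, 5, 6], [2, 7], [3, 8]].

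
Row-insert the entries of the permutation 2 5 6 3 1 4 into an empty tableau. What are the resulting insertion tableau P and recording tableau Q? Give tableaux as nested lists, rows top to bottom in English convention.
Insert each entry of the permutation into P by Schensted row insertion, recording in Q the position of each new cell.

Insert 2: appended to row 1. P = [[2]].
Insert 5: appended to row 1. P = [[2, 5]].
Insert 6: appended to row 1. P = [[2, 5, 6]].
Insert 3: 3 bumps 5 from row 1; 5 starts row 2. P = [[2, 3, 6], [5]].
Insert 1: 1 bumps 2 from row 1; 2 bumps 5 from row 2; 5 starts row 3. P = [[1, 3, 6], [2], [5]].
Insert 4: 4 bumps 6 from row 1; 6 appends to row 2. P = [[1, 3, 4], [2, 6], [5]].

So P = [[1, 3, 4], [2, 6], [5]], Q = [[1, 2, 3], [4, 6], [5]].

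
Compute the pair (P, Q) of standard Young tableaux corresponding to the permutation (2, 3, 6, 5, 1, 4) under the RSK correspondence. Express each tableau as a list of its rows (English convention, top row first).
Insert each entry of the permutation into P by Schensted row insertion, recording in Q the position of each new cell.

Insert 2: appended to row 1. P = [[2]], Q = [[1]].
Insert 3: appended to row 1. P = [[2, 3]], Q = [[1, 2]].
Insert 6: appended to row 1. P = [[2, 3, 6]], Q = [[1, 2, 3]].
Insert 5: 5 bumps 6 from row 1; 6 starts row 2. P = [[2, 3, 5], [6]], Q = [[1, 2, 3], [4]].
Insert 1: 1 bumps 2 from row 1; 2 bumps 6 from row 2; 6 starts row 3. P = [[1, 3, 5], [2], [6]], Q = [[1, 2, 3], [4], [5]].
Insert 4: 4 bumps 5 from row 1; 5 appends to row 2. P = [[1, 3, 4], [2, 5], [6]], Q = [[1, 2, 3], [4, 6], [5]].

So P = [[1, 3, 4], [2, 5], [6]], Q = [[1, 2, 3], [4, 6], [5]].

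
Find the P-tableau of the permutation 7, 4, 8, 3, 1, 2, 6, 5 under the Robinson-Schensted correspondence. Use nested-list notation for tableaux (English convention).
P = [[1, 2, 5], [3, 6], [4, 8], [7]]

After inserting 7: P = [[7]].
After inserting 4: P = [[4], [7]].
After inserting 8: P = [[4, 8], [7]].
After inserting 3: P = [[3, 8], [4], [7]].
After inserting 1: P = [[1, 8], [3], [4], [7]].
After inserting 2: P = [[1, 2], [3, 8], [4], [7]].
After inserting 6: P = [[1, 2, 6], [3, 8], [4], [7]].
After inserting 5: P = [[1, 2, 5], [3, 6], [4, 8], [7]].

So P = [[1, 2, 5], [3, 6], [4, 8], [7]].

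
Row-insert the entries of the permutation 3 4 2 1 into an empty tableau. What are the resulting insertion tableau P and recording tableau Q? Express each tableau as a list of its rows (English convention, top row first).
Insert each entry of the permutation into P by Schensted row insertion, recording in Q the position of each new cell.

Insert 3: appended to row 1. P = [[3]].
Insert 4: appended to row 1. P = [[3, 4]].
Insert 2: 2 bumps 3 from row 1; 3 starts row 2. P = [[2, 4], [3]].
Insert 1: 1 bumps 2 from row 1; 2 bumps 3 from row 2; 3 starts row 3. P = [[1, 4], [2], [3]].

So P = [[1, 4], [2], [3]], Q = [[1, 2], [3], [4]].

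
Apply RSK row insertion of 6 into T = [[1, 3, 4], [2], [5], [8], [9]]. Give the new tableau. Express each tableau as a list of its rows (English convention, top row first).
[[1, 3, 4, 6], [2], [5], [8], [9]]

6 is larger than every entry of row 1, so it is appended to row 1. The new tableau is [[1, 3, 4, 6], [2], [5], [8], [9]].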